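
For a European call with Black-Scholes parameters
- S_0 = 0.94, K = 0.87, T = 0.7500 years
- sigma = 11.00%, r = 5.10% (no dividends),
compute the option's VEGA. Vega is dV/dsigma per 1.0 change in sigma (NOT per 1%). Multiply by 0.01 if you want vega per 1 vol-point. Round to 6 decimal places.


d1 = 1.2615015584; d2 = 1.1662387640
phi(d1) = 0.1800300272; exp(-qT) = 1.0000000000; exp(-rT) = 0.9624722927
Vega = S * exp(-qT) * phi(d1) * sqrt(T) = 0.9400 * 1.0000000000 * 0.1800300272 * 0.8660254038 = 0.146556

Answer: Vega = 0.146556


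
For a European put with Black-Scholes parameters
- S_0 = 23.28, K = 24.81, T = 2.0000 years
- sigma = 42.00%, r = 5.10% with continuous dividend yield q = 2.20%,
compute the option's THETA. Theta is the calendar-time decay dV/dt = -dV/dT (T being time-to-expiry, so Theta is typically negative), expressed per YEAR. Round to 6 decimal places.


Answer: Theta = -0.747071

Derivation:
d1 = 0.2874689168; d2 = -0.3065007794
phi(d1) = 0.3827942187; exp(-qT) = 0.9569539575; exp(-rT) = 0.9030295517
Theta = -S*exp(-qT)*phi(d1)*sigma/(2*sqrt(T)) + r*K*exp(-rT)*N(-d2) - q*S*exp(-qT)*N(-d1)
N(-d1) = 0.3868766494; N(-d2) = 0.6203883068; sqrt(T) = 1.4142135624
Term 1 = -23.2800 * 0.9569539575 * 0.3827942187 * 0.4200 / (2 * 1.4142135624) = -1.2663206404
Term 2 = 0.0510 * 24.8100 * 0.9030295517 * 0.6203883068 = 0.7088633238
Term 3 = -0.0220 * 23.2800 * 0.9569539575 * 0.3868766494 = -0.1896134837
Theta = -1.2663206404 + (0.7088633238) + (-0.1896134837) = -0.747071


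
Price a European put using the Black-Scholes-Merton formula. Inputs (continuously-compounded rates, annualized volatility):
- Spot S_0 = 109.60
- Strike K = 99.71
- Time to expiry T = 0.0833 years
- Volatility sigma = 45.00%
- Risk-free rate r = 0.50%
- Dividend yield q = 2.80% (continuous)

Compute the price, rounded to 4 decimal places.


Answer: Price = 1.8914

Derivation:
d1 = (ln(S/K) + (r - q + 0.5*sigma^2) * T) / (sigma * sqrt(T)) = 0.77834399
d2 = d1 - sigma * sqrt(T) = 0.64846617
exp(-rT) = 0.99958359; exp(-qT) = 0.99767032
P = K * exp(-rT) * N(-d2) - S_0 * exp(-qT) * N(-d1)
N(-d1) = 0.21818312; N(-d2) = 0.25834174
P = 99.7100 * 0.99958359 * 0.25834174 - 109.6000 * 0.99767032 * 0.21818312 = 1.8914


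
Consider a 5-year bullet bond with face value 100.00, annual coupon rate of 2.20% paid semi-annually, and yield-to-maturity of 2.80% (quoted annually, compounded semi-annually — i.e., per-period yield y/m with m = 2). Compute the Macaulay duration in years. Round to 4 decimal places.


Coupon per period c = face * coupon_rate / m = 1.100000
Periods per year m = 2; per-period yield y/m = 0.014000
Number of cashflows N = 10
Cashflows (t years, CF_t, discount factor 1/(1+y/m)^(m*t), PV):
  t = 0.5000: CF_t = 1.100000, DF = 0.986193, PV = 1.084813
  t = 1.0000: CF_t = 1.100000, DF = 0.972577, PV = 1.069835
  t = 1.5000: CF_t = 1.100000, DF = 0.959149, PV = 1.055064
  t = 2.0000: CF_t = 1.100000, DF = 0.945906, PV = 1.040497
  t = 2.5000: CF_t = 1.100000, DF = 0.932847, PV = 1.026131
  t = 3.0000: CF_t = 1.100000, DF = 0.919967, PV = 1.011964
  t = 3.5000: CF_t = 1.100000, DF = 0.907265, PV = 0.997992
  t = 4.0000: CF_t = 1.100000, DF = 0.894739, PV = 0.984213
  t = 4.5000: CF_t = 1.100000, DF = 0.882386, PV = 0.970624
  t = 5.0000: CF_t = 101.100000, DF = 0.870203, PV = 87.977498
Price P = sum_t PV_t = 97.218630
Macaulay numerator sum_t t * PV_t:
  t * PV_t at t = 0.5000: 0.542406
  t * PV_t at t = 1.0000: 1.069835
  t * PV_t at t = 1.5000: 1.582596
  t * PV_t at t = 2.0000: 2.080994
  t * PV_t at t = 2.5000: 2.565328
  t * PV_t at t = 3.0000: 3.035891
  t * PV_t at t = 3.5000: 3.492972
  t * PV_t at t = 4.0000: 3.936852
  t * PV_t at t = 4.5000: 4.367809
  t * PV_t at t = 5.0000: 439.887489
Macaulay duration D = (sum_t t * PV_t) / P = 462.562171 / 97.218630 = 4.757958

Answer: Macaulay duration = 4.7580 years


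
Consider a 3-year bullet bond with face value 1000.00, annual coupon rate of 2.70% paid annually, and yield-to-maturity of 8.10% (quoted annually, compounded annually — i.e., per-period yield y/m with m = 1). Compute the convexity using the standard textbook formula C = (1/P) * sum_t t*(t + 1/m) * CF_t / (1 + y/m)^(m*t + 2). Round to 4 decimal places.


Answer: Convexity = 9.8830

Derivation:
Coupon per period c = face * coupon_rate / m = 27.000000
Periods per year m = 1; per-period yield y/m = 0.081000
Number of cashflows N = 3
Cashflows (t years, CF_t, discount factor 1/(1+y/m)^(m*t), PV):
  t = 1.0000: CF_t = 27.000000, DF = 0.925069, PV = 24.976873
  t = 2.0000: CF_t = 27.000000, DF = 0.855753, PV = 23.105341
  t = 3.0000: CF_t = 1027.000000, DF = 0.791631, PV = 813.005272
Price P = sum_t PV_t = 861.087486
Convexity numerator sum_t t*(t + 1/m) * CF_t / (1+y/m)^(m*t + 2):
  t = 1.0000: term = 42.748086
  t = 2.0000: term = 118.634837
  t = 3.0000: term = 8348.783899
Convexity = (1/P) * sum = 8510.166823 / 861.087486 = 9.883046


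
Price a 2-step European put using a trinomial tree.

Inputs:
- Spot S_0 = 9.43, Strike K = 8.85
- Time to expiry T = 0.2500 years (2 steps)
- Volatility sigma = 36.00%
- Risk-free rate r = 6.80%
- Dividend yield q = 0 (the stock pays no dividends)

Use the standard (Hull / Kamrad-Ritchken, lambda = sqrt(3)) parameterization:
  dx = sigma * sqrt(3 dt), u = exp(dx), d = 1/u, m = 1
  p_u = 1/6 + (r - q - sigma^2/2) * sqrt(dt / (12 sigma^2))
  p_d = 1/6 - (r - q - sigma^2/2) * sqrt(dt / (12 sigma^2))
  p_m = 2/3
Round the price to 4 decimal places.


Answer: Price = V(0,0) = 0.3545

Derivation:
dt = T/N = 0.125000; dx = sigma*sqrt(3*dt) = 0.220454
u = exp(dx) = 1.246643; d = 1/u = 0.802154
p_u = 0.167574, p_m = 0.666667, p_d = 0.165759
Discount per step: exp(-r*dt) = 0.991536
Stock lattice S(k, j) with j the centered position index:
  k=0: S(0,+0) = 9.4300
  k=1: S(1,-1) = 7.5643; S(1,+0) = 9.4300; S(1,+1) = 11.7558
  k=2: S(2,-2) = 6.0678; S(2,-1) = 7.5643; S(2,+0) = 9.4300; S(2,+1) = 11.7558; S(2,+2) = 14.6553
Terminal payoffs V(N, j) = max(K - S_T, 0):
  V(2,-2) = 2.782250; V(2,-1) = 1.285683; V(2,+0) = 0.000000; V(2,+1) = 0.000000; V(2,+2) = 0.000000
Backward induction: V(k, j) = exp(-r*dt) * [p_u * V(k+1, j+1) + p_m * V(k+1, j) + p_d * V(k+1, j-1)]
  V(1,-1) = exp(-r*dt) * [p_u*0.000000 + p_m*1.285683 + p_d*2.782250] = 1.307148
  V(1,+0) = exp(-r*dt) * [p_u*0.000000 + p_m*0.000000 + p_d*1.285683] = 0.211310
  V(1,+1) = exp(-r*dt) * [p_u*0.000000 + p_m*0.000000 + p_d*0.000000] = 0.000000
  V(0,+0) = exp(-r*dt) * [p_u*0.000000 + p_m*0.211310 + p_d*1.307148] = 0.354519


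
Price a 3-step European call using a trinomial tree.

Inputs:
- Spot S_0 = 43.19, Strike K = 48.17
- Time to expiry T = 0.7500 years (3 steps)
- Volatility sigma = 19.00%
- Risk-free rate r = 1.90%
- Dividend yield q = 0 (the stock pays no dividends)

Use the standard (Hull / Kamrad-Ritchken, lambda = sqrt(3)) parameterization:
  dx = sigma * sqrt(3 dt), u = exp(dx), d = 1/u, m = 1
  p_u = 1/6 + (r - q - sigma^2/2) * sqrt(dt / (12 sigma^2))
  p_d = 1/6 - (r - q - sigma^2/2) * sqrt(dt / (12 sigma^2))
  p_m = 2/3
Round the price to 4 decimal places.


dt = T/N = 0.250000; dx = sigma*sqrt(3*dt) = 0.164545
u = exp(dx) = 1.178856; d = 1/u = 0.848280
p_u = 0.167388, p_m = 0.666667, p_d = 0.165945
Discount per step: exp(-r*dt) = 0.995261
Stock lattice S(k, j) with j the centered position index:
  k=0: S(0,+0) = 43.1900
  k=1: S(1,-1) = 36.6372; S(1,+0) = 43.1900; S(1,+1) = 50.9148
  k=2: S(2,-2) = 31.0786; S(2,-1) = 36.6372; S(2,+0) = 43.1900; S(2,+1) = 50.9148; S(2,+2) = 60.0212
  k=3: S(3,-3) = 26.3633; S(3,-2) = 31.0786; S(3,-1) = 36.6372; S(3,+0) = 43.1900; S(3,+1) = 50.9148; S(3,+2) = 60.0212; S(3,+3) = 70.7564
Terminal payoffs V(N, j) = max(S_T - K, 0):
  V(3,-3) = 0.000000; V(3,-2) = 0.000000; V(3,-1) = 0.000000; V(3,+0) = 0.000000; V(3,+1) = 2.744808; V(3,+2) = 11.851248; V(3,+3) = 22.586434
Backward induction: V(k, j) = exp(-r*dt) * [p_u * V(k+1, j+1) + p_m * V(k+1, j) + p_d * V(k+1, j-1)]
  V(2,-2) = exp(-r*dt) * [p_u*0.000000 + p_m*0.000000 + p_d*0.000000] = 0.000000
  V(2,-1) = exp(-r*dt) * [p_u*0.000000 + p_m*0.000000 + p_d*0.000000] = 0.000000
  V(2,+0) = exp(-r*dt) * [p_u*2.744808 + p_m*0.000000 + p_d*0.000000] = 0.457272
  V(2,+1) = exp(-r*dt) * [p_u*11.851248 + p_m*2.744808 + p_d*0.000000] = 3.795561
  V(2,+2) = exp(-r*dt) * [p_u*22.586434 + p_m*11.851248 + p_d*2.744808] = 12.079511
  V(1,-1) = exp(-r*dt) * [p_u*0.457272 + p_m*0.000000 + p_d*0.000000] = 0.076179
  V(1,+0) = exp(-r*dt) * [p_u*3.795561 + p_m*0.457272 + p_d*0.000000] = 0.935725
  V(1,+1) = exp(-r*dt) * [p_u*12.079511 + p_m*3.795561 + p_d*0.457272] = 4.606294
  V(0,+0) = exp(-r*dt) * [p_u*4.606294 + p_m*0.935725 + p_d*0.076179] = 1.400829

Answer: Price = V(0,0) = 1.4008


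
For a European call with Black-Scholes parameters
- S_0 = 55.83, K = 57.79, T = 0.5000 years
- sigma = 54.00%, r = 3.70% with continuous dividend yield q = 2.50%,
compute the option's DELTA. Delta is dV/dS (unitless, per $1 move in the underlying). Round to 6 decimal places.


d1 = 0.1162682821; d2 = -0.2655693797
phi(d1) = 0.3962548596; exp(-qT) = 0.9875778005; exp(-rT) = 0.9816700746
N(d1) = 0.5462800389
Delta = exp(-qT) * N(d1) = 0.9875778005 * 0.5462800389 = 0.539494

Answer: Delta = 0.539494


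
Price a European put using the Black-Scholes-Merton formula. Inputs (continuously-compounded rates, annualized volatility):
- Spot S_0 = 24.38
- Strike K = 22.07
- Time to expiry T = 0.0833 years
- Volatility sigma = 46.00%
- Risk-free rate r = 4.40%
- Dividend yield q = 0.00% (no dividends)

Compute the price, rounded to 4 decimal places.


d1 = (ln(S/K) + (r - q + 0.5*sigma^2) * T) / (sigma * sqrt(T)) = 0.84376972
d2 = d1 - sigma * sqrt(T) = 0.71100572
exp(-rT) = 0.99634151; exp(-qT) = 1.00000000
P = K * exp(-rT) * N(-d2) - S_0 * exp(-qT) * N(-d1)
N(-d1) = 0.19939905; N(-d2) = 0.23854035
P = 22.0700 * 0.99634151 * 0.23854035 - 24.3800 * 1.00000000 * 0.19939905 = 0.3840

Answer: Price = 0.3840


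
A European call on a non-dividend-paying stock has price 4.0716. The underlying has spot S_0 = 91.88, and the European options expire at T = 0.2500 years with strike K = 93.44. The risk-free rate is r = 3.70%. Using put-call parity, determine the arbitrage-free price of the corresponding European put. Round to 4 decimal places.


Answer: Put price = 4.7713

Derivation:
Put-call parity: C - P = S_0 * exp(-qT) - K * exp(-rT).
S_0 * exp(-qT) = 91.8800 * 1.00000000 = 91.88000000
K * exp(-rT) = 93.4400 * 0.99079265 = 92.57966518
P = C - S*exp(-qT) + K*exp(-rT)
P = 4.0716 - 91.88000000 + 92.57966518 = 4.7713


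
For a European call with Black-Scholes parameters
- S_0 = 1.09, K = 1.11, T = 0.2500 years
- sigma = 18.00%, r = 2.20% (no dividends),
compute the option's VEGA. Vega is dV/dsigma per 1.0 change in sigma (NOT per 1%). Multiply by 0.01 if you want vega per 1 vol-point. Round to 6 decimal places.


Answer: Vega = 0.216426

Derivation:
d1 = -0.0959146565; d2 = -0.1859146565
phi(d1) = 0.3971114354; exp(-qT) = 1.0000000000; exp(-rT) = 0.9945150973
Vega = S * exp(-qT) * phi(d1) * sqrt(T) = 1.0900 * 1.0000000000 * 0.3971114354 * 0.5000000000 = 0.216426


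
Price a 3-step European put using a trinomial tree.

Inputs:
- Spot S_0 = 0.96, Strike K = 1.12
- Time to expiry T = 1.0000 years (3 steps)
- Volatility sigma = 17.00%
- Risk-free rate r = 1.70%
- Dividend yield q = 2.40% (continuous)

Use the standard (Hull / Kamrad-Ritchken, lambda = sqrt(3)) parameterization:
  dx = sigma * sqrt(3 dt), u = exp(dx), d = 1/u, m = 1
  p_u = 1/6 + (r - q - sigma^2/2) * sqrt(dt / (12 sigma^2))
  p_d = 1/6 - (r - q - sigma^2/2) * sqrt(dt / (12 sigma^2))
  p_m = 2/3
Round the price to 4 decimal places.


dt = T/N = 0.333333; dx = sigma*sqrt(3*dt) = 0.170000
u = exp(dx) = 1.185305; d = 1/u = 0.843665
p_u = 0.145637, p_m = 0.666667, p_d = 0.187696
Discount per step: exp(-r*dt) = 0.994349
Stock lattice S(k, j) with j the centered position index:
  k=0: S(0,+0) = 0.9600
  k=1: S(1,-1) = 0.8099; S(1,+0) = 0.9600; S(1,+1) = 1.1379
  k=2: S(2,-2) = 0.6833; S(2,-1) = 0.8099; S(2,+0) = 0.9600; S(2,+1) = 1.1379; S(2,+2) = 1.3487
  k=3: S(3,-3) = 0.5765; S(3,-2) = 0.6833; S(3,-1) = 0.8099; S(3,+0) = 0.9600; S(3,+1) = 1.1379; S(3,+2) = 1.3487; S(3,+3) = 1.5987
Terminal payoffs V(N, j) = max(K - S_T, 0):
  V(3,-3) = 0.543524; V(3,-2) = 0.436700; V(3,-1) = 0.310082; V(3,+0) = 0.160000; V(3,+1) = 0.000000; V(3,+2) = 0.000000; V(3,+3) = 0.000000
Backward induction: V(k, j) = exp(-r*dt) * [p_u * V(k+1, j+1) + p_m * V(k+1, j) + p_d * V(k+1, j-1)]
  V(2,-2) = exp(-r*dt) * [p_u*0.310082 + p_m*0.436700 + p_d*0.543524] = 0.435834
  V(2,-1) = exp(-r*dt) * [p_u*0.160000 + p_m*0.310082 + p_d*0.436700] = 0.310227
  V(2,+0) = exp(-r*dt) * [p_u*0.000000 + p_m*0.160000 + p_d*0.310082] = 0.163936
  V(2,+1) = exp(-r*dt) * [p_u*0.000000 + p_m*0.000000 + p_d*0.160000] = 0.029862
  V(2,+2) = exp(-r*dt) * [p_u*0.000000 + p_m*0.000000 + p_d*0.000000] = 0.000000
  V(1,-1) = exp(-r*dt) * [p_u*0.163936 + p_m*0.310227 + p_d*0.435834] = 0.310732
  V(1,+0) = exp(-r*dt) * [p_u*0.029862 + p_m*0.163936 + p_d*0.310227] = 0.170897
  V(1,+1) = exp(-r*dt) * [p_u*0.000000 + p_m*0.029862 + p_d*0.163936] = 0.050392
  V(0,+0) = exp(-r*dt) * [p_u*0.050392 + p_m*0.170897 + p_d*0.310732] = 0.178579

Answer: Price = V(0,0) = 0.1786


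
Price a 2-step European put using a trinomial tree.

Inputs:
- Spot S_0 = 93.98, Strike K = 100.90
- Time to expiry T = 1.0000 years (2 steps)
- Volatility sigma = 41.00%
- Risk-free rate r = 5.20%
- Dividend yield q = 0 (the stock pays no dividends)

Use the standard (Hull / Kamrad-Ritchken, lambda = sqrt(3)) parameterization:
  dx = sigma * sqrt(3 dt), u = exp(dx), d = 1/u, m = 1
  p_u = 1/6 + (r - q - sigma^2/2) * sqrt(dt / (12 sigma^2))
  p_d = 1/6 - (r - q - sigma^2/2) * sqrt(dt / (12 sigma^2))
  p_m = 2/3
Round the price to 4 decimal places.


Answer: Price = V(0,0) = 15.5617

Derivation:
dt = T/N = 0.500000; dx = sigma*sqrt(3*dt) = 0.502145
u = exp(dx) = 1.652262; d = 1/u = 0.605231
p_u = 0.150710, p_m = 0.666667, p_d = 0.182623
Discount per step: exp(-r*dt) = 0.974335
Stock lattice S(k, j) with j the centered position index:
  k=0: S(0,+0) = 93.9800
  k=1: S(1,-1) = 56.8796; S(1,+0) = 93.9800; S(1,+1) = 155.2796
  k=2: S(2,-2) = 34.4253; S(2,-1) = 56.8796; S(2,+0) = 93.9800; S(2,+1) = 155.2796; S(2,+2) = 256.5626
Terminal payoffs V(N, j) = max(K - S_T, 0):
  V(2,-2) = 66.474719; V(2,-1) = 44.020409; V(2,+0) = 6.920000; V(2,+1) = 0.000000; V(2,+2) = 0.000000
Backward induction: V(k, j) = exp(-r*dt) * [p_u * V(k+1, j+1) + p_m * V(k+1, j) + p_d * V(k+1, j-1)]
  V(1,-1) = exp(-r*dt) * [p_u*6.920000 + p_m*44.020409 + p_d*66.474719] = 41.438159
  V(1,+0) = exp(-r*dt) * [p_u*0.000000 + p_m*6.920000 + p_d*44.020409] = 12.327756
  V(1,+1) = exp(-r*dt) * [p_u*0.000000 + p_m*0.000000 + p_d*6.920000] = 1.231318
  V(0,+0) = exp(-r*dt) * [p_u*1.231318 + p_m*12.327756 + p_d*41.438159] = 15.561735


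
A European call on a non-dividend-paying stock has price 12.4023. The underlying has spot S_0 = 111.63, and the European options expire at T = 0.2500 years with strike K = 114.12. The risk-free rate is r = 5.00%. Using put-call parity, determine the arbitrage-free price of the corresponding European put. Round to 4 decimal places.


Answer: Put price = 13.4747

Derivation:
Put-call parity: C - P = S_0 * exp(-qT) - K * exp(-rT).
S_0 * exp(-qT) = 111.6300 * 1.00000000 = 111.63000000
K * exp(-rT) = 114.1200 * 0.98757780 = 112.70237859
P = C - S*exp(-qT) + K*exp(-rT)
P = 12.4023 - 111.63000000 + 112.70237859 = 13.4747


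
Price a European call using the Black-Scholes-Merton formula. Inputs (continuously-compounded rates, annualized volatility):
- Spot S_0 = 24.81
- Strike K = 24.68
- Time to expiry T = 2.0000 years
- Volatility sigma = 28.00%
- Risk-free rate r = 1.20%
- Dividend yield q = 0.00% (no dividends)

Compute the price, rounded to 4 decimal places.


d1 = (ln(S/K) + (r - q + 0.5*sigma^2) * T) / (sigma * sqrt(T)) = 0.27186639
d2 = d1 - sigma * sqrt(T) = -0.12411341
exp(-rT) = 0.97628571; exp(-qT) = 1.00000000
C = S_0 * exp(-qT) * N(d1) - K * exp(-rT) * N(d2)
N(d1) = 0.60713762; N(d2) = 0.45061274
C = 24.8100 * 1.00000000 * 0.60713762 - 24.6800 * 0.97628571 * 0.45061274 = 4.2057

Answer: Price = 4.2057


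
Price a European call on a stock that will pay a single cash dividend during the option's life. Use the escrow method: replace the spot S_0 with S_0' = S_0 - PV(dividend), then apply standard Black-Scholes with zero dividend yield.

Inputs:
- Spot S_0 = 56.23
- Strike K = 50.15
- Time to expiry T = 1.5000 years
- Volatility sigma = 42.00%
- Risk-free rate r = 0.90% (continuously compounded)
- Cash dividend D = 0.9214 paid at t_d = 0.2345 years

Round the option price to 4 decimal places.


PV(D) = D * exp(-r * t_d) = 0.9214 * 0.99789173 = 0.91945744
S_0' = S_0 - PV(D) = 56.2300 - 0.91945744 = 55.31054256
d1 = (ln(S_0'/K) + (r + sigma^2/2)*T) / (sigma*sqrt(T)) = 0.47384994
d2 = d1 - sigma*sqrt(T) = -0.04054291
exp(-rT) = 0.98659072
N(d1) = 0.68219654; N(d2) = 0.48383015
C = S_0' * N(d1) - K * exp(-rT) * N(d2) = 55.31054256 * 0.68219654 - 50.1500 * 0.98659072 * 0.48383015 = 13.7939

Answer: Price = 13.7939


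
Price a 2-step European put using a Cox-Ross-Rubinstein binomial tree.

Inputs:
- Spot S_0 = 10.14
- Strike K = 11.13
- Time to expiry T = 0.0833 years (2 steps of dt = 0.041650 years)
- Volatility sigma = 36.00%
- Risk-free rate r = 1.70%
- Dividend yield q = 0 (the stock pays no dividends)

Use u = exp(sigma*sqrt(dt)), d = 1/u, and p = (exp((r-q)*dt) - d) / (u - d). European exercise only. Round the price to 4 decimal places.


Answer: Price = V(0,0) = 1.1196

Derivation:
dt = T/N = 0.041650
u = exp(sigma*sqrt(dt)) = 1.076236; d = 1/u = 0.929164
p = (exp((r-q)*dt) - d) / (u - d) = 0.486457
Discount per step: exp(-r*dt) = 0.999292
Stock lattice S(k, i) with i counting down-moves:
  k=0: S(0,0) = 10.1400
  k=1: S(1,0) = 10.9130; S(1,1) = 9.4217
  k=2: S(2,0) = 11.7450; S(2,1) = 10.1400; S(2,2) = 8.7543
Terminal payoffs V(N, i) = max(K - S_T, 0):
  V(2,0) = 0.000000; V(2,1) = 0.990000; V(2,2) = 2.375674
Backward induction: V(k, i) = exp(-r*dt) * [p * V(k+1, i) + (1-p) * V(k+1, i+1)].
  V(1,0) = exp(-r*dt) * [p*0.000000 + (1-p)*0.990000] = 0.508048
  V(1,1) = exp(-r*dt) * [p*0.990000 + (1-p)*2.375674] = 1.700399
  V(0,0) = exp(-r*dt) * [p*0.508048 + (1-p)*1.700399] = 1.119579


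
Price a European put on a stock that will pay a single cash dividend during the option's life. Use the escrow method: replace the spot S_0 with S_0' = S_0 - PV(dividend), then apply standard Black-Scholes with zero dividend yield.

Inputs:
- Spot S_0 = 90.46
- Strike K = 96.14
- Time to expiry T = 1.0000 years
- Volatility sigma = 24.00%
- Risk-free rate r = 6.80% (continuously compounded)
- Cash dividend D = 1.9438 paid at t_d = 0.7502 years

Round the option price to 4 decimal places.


Answer: Price = 9.1386

Derivation:
PV(D) = D * exp(-r * t_d) = 1.9438 * 0.95026575 = 1.84712656
S_0' = S_0 - PV(D) = 90.4600 - 1.84712656 = 88.61287344
d1 = (ln(S_0'/K) + (r + sigma^2/2)*T) / (sigma*sqrt(T)) = 0.06363201
d2 = d1 - sigma*sqrt(T) = -0.17636799
exp(-rT) = 0.93426047
N(-d1) = 0.47463162; N(-d2) = 0.56999757
P = K * exp(-rT) * N(-d2) - S_0' * N(-d1) = 96.1400 * 0.93426047 * 0.56999757 - 88.61287344 * 0.47463162 = 9.1386


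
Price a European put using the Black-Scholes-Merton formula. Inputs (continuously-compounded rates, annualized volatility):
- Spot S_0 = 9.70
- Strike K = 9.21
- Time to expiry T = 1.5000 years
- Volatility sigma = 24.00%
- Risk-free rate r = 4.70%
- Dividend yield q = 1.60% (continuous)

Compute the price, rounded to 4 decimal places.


Answer: Price = 0.6692

Derivation:
d1 = (ln(S/K) + (r - q + 0.5*sigma^2) * T) / (sigma * sqrt(T)) = 0.48151537
d2 = d1 - sigma * sqrt(T) = 0.18757660
exp(-rT) = 0.93192774; exp(-qT) = 0.97628571
P = K * exp(-rT) * N(-d2) - S_0 * exp(-qT) * N(-d1)
N(-d1) = 0.31507513; N(-d2) = 0.42560429
P = 9.2100 * 0.93192774 * 0.42560429 - 9.7000 * 0.97628571 * 0.31507513 = 0.6692


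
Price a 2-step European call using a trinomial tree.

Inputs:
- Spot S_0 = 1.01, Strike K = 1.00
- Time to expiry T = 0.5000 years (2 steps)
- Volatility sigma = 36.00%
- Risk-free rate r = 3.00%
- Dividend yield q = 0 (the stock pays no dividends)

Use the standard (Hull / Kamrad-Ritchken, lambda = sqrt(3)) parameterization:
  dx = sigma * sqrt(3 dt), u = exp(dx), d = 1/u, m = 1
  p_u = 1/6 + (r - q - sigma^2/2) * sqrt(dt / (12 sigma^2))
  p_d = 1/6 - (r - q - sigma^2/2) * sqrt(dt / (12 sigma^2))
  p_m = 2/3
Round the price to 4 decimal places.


dt = T/N = 0.250000; dx = sigma*sqrt(3*dt) = 0.311769
u = exp(dx) = 1.365839; d = 1/u = 0.732151
p_u = 0.152714, p_m = 0.666667, p_d = 0.180619
Discount per step: exp(-r*dt) = 0.992528
Stock lattice S(k, j) with j the centered position index:
  k=0: S(0,+0) = 1.0100
  k=1: S(1,-1) = 0.7395; S(1,+0) = 1.0100; S(1,+1) = 1.3795
  k=2: S(2,-2) = 0.5414; S(2,-1) = 0.7395; S(2,+0) = 1.0100; S(2,+1) = 1.3795; S(2,+2) = 1.8842
Terminal payoffs V(N, j) = max(S_T - K, 0):
  V(2,-2) = 0.000000; V(2,-1) = 0.000000; V(2,+0) = 0.010000; V(2,+1) = 0.379498; V(2,+2) = 0.884172
Backward induction: V(k, j) = exp(-r*dt) * [p_u * V(k+1, j+1) + p_m * V(k+1, j) + p_d * V(k+1, j-1)]
  V(1,-1) = exp(-r*dt) * [p_u*0.010000 + p_m*0.000000 + p_d*0.000000] = 0.001516
  V(1,+0) = exp(-r*dt) * [p_u*0.379498 + p_m*0.010000 + p_d*0.000000] = 0.064138
  V(1,+1) = exp(-r*dt) * [p_u*0.884172 + p_m*0.379498 + p_d*0.010000] = 0.386917
  V(0,+0) = exp(-r*dt) * [p_u*0.386917 + p_m*0.064138 + p_d*0.001516] = 0.101357

Answer: Price = V(0,0) = 0.1014


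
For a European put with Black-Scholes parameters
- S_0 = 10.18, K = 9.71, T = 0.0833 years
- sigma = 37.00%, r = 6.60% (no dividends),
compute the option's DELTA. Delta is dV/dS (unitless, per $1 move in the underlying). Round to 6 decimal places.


d1 = 0.5475163433; d2 = 0.4407279076
phi(d1) = 0.3434115811; exp(-qT) = 1.0000000000; exp(-rT) = 0.9945172852
N(-d1) = 0.2920120227
Delta = -exp(-qT) * N(-d1) = -1.0000000000 * 0.2920120227 = -0.292012

Answer: Delta = -0.292012


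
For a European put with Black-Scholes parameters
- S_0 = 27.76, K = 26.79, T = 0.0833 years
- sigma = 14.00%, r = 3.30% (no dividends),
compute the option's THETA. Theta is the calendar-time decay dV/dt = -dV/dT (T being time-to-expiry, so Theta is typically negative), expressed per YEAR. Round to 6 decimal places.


d1 = 0.9684767279; d2 = 0.9280702928
phi(d1) = 0.2495958874; exp(-qT) = 1.0000000000; exp(-rT) = 0.9972548748
Theta = -S*exp(-qT)*phi(d1)*sigma/(2*sqrt(T)) + r*K*exp(-rT)*N(-d2) - q*S*exp(-qT)*N(-d1)
N(-d1) = 0.1664031681; N(-d2) = 0.1766855541; sqrt(T) = 0.2886173938
Term 1 = -27.7600 * 1.0000000000 * 0.2495958874 * 0.1400 / (2 * 0.2886173938) = -1.6804764329
Term 2 = 0.0330 * 26.7900 * 0.9972548748 * 0.1766855541 = 0.1557736027
Term 3 = 0 (no dividend yield, q = 0)
Theta = -1.6804764329 + (0.1557736027) + (0.0000000000) = -1.524703

Answer: Theta = -1.524703


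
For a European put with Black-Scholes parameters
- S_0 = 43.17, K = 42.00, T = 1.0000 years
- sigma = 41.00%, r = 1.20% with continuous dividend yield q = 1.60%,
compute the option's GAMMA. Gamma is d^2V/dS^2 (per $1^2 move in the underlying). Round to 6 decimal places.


d1 = 0.2622590031; d2 = -0.1477409969
phi(d1) = 0.3854559246; exp(-qT) = 0.9841273201; exp(-rT) = 0.9880717129
Gamma = exp(-qT) * phi(d1) / (S * sigma * sqrt(T)) = 0.9841273201 * 0.3854559246 / (43.1700 * 0.4100 * 1.0000000000) = 0.021432

Answer: Gamma = 0.021432


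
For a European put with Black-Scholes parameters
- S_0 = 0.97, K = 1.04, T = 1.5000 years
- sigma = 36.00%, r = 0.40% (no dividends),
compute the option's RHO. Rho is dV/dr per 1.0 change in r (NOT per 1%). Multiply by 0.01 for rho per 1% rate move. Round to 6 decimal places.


d1 = 0.0760250839; d2 = -0.3648830698
phi(d1) = 0.3977910387; exp(-qT) = 1.0000000000; exp(-rT) = 0.9940179641
N(-d2) = 0.6424006537
Rho = -K*T*exp(-rT)*N(-d2) = -1.0400 * 1.5000 * 0.9940179641 * 0.6424006537 = -0.996150

Answer: Rho = -0.996150


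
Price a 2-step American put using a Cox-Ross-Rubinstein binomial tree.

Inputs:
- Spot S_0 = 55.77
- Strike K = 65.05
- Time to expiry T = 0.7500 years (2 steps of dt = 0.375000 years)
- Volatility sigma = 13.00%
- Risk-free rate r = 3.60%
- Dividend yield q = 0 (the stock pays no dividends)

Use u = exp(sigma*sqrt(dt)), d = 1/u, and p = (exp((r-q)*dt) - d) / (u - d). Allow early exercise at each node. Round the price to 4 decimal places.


Answer: Price = V(0,0) = 9.2800

Derivation:
dt = T/N = 0.375000
u = exp(sigma*sqrt(dt)) = 1.082863; d = 1/u = 0.923478
p = (exp((r-q)*dt) - d) / (u - d) = 0.565383
Discount per step: exp(-r*dt) = 0.986591
Stock lattice S(k, i) with i counting down-moves:
  k=0: S(0,0) = 55.7700
  k=1: S(1,0) = 60.3913; S(1,1) = 51.5024
  k=2: S(2,0) = 65.3955; S(2,1) = 55.7700; S(2,2) = 47.5613
Terminal payoffs V(N, i) = max(K - S_T, 0):
  V(2,0) = 0.000000; V(2,1) = 9.280000; V(2,2) = 17.488707
Backward induction: V(k, i) = exp(-r*dt) * [p * V(k+1, i) + (1-p) * V(k+1, i+1)]; then take max(V_cont, immediate exercise) for American.
  V(1,0) = exp(-r*dt) * [p*0.000000 + (1-p)*9.280000] = 3.979161; exercise = 4.658733; V(1,0) = max -> 4.658733
  V(1,1) = exp(-r*dt) * [p*9.280000 + (1-p)*17.488707] = 12.675364; exercise = 13.547638; V(1,1) = max -> 13.547638
  V(0,0) = exp(-r*dt) * [p*4.658733 + (1-p)*13.547638] = 8.407726; exercise = 9.280000; V(0,0) = max -> 9.280000


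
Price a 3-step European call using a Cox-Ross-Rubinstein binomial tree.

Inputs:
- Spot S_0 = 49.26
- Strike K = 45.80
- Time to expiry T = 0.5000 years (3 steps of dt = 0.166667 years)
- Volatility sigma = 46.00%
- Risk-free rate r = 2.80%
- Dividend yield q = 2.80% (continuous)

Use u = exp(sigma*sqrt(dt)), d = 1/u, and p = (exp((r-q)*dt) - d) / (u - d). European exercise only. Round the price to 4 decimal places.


Answer: Price = V(0,0) = 8.2687

Derivation:
dt = T/N = 0.166667
u = exp(sigma*sqrt(dt)) = 1.206585; d = 1/u = 0.828785
p = (exp((r-q)*dt) - d) / (u - d) = 0.453189
Discount per step: exp(-r*dt) = 0.995344
Stock lattice S(k, i) with i counting down-moves:
  k=0: S(0,0) = 49.2600
  k=1: S(1,0) = 59.4364; S(1,1) = 40.8260
  k=2: S(2,0) = 71.7151; S(2,1) = 49.2600; S(2,2) = 33.8360
  k=3: S(3,0) = 86.5303; S(3,1) = 59.4364; S(3,2) = 40.8260; S(3,3) = 28.0427
Terminal payoffs V(N, i) = max(S_T - K, 0):
  V(3,0) = 40.730334; V(3,1) = 13.636387; V(3,2) = 0.000000; V(3,3) = 0.000000
Backward induction: V(k, i) = exp(-r*dt) * [p * V(k+1, i) + (1-p) * V(k+1, i+1)].
  V(2,0) = exp(-r*dt) * [p*40.730334 + (1-p)*13.636387] = 25.794409
  V(2,1) = exp(-r*dt) * [p*13.636387 + (1-p)*0.000000] = 6.151087
  V(2,2) = exp(-r*dt) * [p*0.000000 + (1-p)*0.000000] = 0.000000
  V(1,0) = exp(-r*dt) * [p*25.794409 + (1-p)*6.151087] = 14.983139
  V(1,1) = exp(-r*dt) * [p*6.151087 + (1-p)*0.000000] = 2.774626
  V(0,0) = exp(-r*dt) * [p*14.983139 + (1-p)*2.774626] = 8.268711


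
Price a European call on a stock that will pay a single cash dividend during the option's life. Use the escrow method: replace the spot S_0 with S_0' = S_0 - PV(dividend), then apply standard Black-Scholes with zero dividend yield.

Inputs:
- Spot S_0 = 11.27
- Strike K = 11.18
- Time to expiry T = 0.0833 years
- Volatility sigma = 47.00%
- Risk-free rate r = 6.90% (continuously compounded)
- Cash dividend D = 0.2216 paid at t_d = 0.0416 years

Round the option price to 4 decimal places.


PV(D) = D * exp(-r * t_d) = 0.2216 * 0.99713372 = 0.22096483
S_0' = S_0 - PV(D) = 11.2700 - 0.22096483 = 11.04903517
d1 = (ln(S_0'/K) + (r + sigma^2/2)*T) / (sigma*sqrt(T)) = 0.02333079
d2 = d1 - sigma*sqrt(T) = -0.11231938
exp(-rT) = 0.99426879
N(d1) = 0.50930680; N(d2) = 0.45528509
C = S_0' * N(d1) - K * exp(-rT) * N(d2) = 11.04903517 * 0.50930680 - 11.1800 * 0.99426879 * 0.45528509 = 0.5664

Answer: Price = 0.5664


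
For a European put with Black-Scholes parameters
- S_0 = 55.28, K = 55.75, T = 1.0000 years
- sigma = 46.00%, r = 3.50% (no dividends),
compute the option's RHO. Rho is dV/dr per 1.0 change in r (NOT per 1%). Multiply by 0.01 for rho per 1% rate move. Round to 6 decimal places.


d1 = 0.2876821068; d2 = -0.1723178932
phi(d1) = 0.3827707510; exp(-qT) = 1.0000000000; exp(-rT) = 0.9656054163
N(-d2) = 0.5684061910
Rho = -K*T*exp(-rT)*N(-d2) = -55.7500 * 1.0000 * 0.9656054163 * 0.5684061910 = -30.598727

Answer: Rho = -30.598727


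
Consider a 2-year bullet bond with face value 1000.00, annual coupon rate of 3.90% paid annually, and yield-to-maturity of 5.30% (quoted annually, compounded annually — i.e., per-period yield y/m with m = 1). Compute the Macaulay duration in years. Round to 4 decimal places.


Answer: Macaulay duration = 1.9620 years

Derivation:
Coupon per period c = face * coupon_rate / m = 39.000000
Periods per year m = 1; per-period yield y/m = 0.053000
Number of cashflows N = 2
Cashflows (t years, CF_t, discount factor 1/(1+y/m)^(m*t), PV):
  t = 1.0000: CF_t = 39.000000, DF = 0.949668, PV = 37.037037
  t = 2.0000: CF_t = 1039.000000, DF = 0.901869, PV = 937.041456
Price P = sum_t PV_t = 974.078493
Macaulay numerator sum_t t * PV_t:
  t * PV_t at t = 1.0000: 37.037037
  t * PV_t at t = 2.0000: 1874.082912
Macaulay duration D = (sum_t t * PV_t) / P = 1911.119949 / 974.078493 = 1.961977


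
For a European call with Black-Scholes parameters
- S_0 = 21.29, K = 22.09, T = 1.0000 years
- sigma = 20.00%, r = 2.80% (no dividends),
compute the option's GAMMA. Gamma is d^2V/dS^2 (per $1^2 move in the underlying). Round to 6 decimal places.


Answer: Gamma = 0.093548

Derivation:
d1 = 0.0555623074; d2 = -0.1444376926
phi(d1) = 0.3983269541; exp(-qT) = 1.0000000000; exp(-rT) = 0.9723883668
Gamma = exp(-qT) * phi(d1) / (S * sigma * sqrt(T)) = 1.0000000000 * 0.3983269541 / (21.2900 * 0.2000 * 1.0000000000) = 0.093548


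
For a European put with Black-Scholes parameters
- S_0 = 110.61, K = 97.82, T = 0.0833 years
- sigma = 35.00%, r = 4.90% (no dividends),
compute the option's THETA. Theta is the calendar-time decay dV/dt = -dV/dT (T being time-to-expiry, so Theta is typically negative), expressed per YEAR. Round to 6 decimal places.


Answer: Theta = -10.839888

Derivation:
d1 = 1.3073686939; d2 = 1.2063526060
phi(d1) = 0.1697302301; exp(-qT) = 1.0000000000; exp(-rT) = 0.9959266188
Theta = -S*exp(-qT)*phi(d1)*sigma/(2*sqrt(T)) + r*K*exp(-rT)*N(-d2) - q*S*exp(-qT)*N(-d1)
N(-d1) = 0.0955437622; N(-d2) = 0.1138407809; sqrt(T) = 0.2886173938
Term 1 = -110.6100 * 1.0000000000 * 0.1697302301 * 0.3500 / (2 * 0.2886173938) = -11.3833251289
Term 2 = 0.0490 * 97.8200 * 0.9959266188 * 0.1138407809 = 0.5434366756
Term 3 = 0 (no dividend yield, q = 0)
Theta = -11.3833251289 + (0.5434366756) + (0.0000000000) = -10.839888


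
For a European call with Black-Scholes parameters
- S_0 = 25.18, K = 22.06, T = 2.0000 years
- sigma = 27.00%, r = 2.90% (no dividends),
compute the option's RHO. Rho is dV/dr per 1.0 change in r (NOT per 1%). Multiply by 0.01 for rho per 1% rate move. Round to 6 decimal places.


d1 = 0.6892563021; d2 = 0.3074186402
phi(d1) = 0.3145929625; exp(-qT) = 1.0000000000; exp(-rT) = 0.9436499474
N(d2) = 0.6207376291
Rho = K*T*exp(-rT)*N(d2) = 22.0600 * 2.0000 * 0.9436499474 * 0.6207376291 = 25.843688

Answer: Rho = 25.843688


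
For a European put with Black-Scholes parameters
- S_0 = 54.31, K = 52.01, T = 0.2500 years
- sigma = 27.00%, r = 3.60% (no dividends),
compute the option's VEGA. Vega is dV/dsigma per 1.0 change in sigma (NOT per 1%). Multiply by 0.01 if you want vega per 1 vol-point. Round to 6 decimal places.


Answer: Vega = 9.769306

Derivation:
d1 = 0.4547026982; d2 = 0.3197026982
phi(d1) = 0.3597608388; exp(-qT) = 1.0000000000; exp(-rT) = 0.9910403788
Vega = S * exp(-qT) * phi(d1) * sqrt(T) = 54.3100 * 1.0000000000 * 0.3597608388 * 0.5000000000 = 9.769306


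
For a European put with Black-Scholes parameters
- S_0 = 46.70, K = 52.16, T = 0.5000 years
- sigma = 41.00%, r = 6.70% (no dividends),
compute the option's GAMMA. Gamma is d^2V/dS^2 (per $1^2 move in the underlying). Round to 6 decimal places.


Answer: Gamma = 0.029252

Derivation:
d1 = -0.1208868130; d2 = -0.4108005933
phi(d1) = 0.3960379084; exp(-qT) = 1.0000000000; exp(-rT) = 0.9670549112
Gamma = exp(-qT) * phi(d1) / (S * sigma * sqrt(T)) = 1.0000000000 * 0.3960379084 / (46.7000 * 0.4100 * 0.7071067812) = 0.029252


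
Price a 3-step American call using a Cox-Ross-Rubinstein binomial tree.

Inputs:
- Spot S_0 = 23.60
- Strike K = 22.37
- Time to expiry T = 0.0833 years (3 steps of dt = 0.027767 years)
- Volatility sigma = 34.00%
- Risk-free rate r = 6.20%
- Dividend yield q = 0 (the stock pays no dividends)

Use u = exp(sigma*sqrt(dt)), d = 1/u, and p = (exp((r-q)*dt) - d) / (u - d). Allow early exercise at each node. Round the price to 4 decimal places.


dt = T/N = 0.027767
u = exp(sigma*sqrt(dt)) = 1.058291; d = 1/u = 0.944920
p = (exp((r-q)*dt) - d) / (u - d) = 0.501038
Discount per step: exp(-r*dt) = 0.998280
Stock lattice S(k, i) with i counting down-moves:
  k=0: S(0,0) = 23.6000
  k=1: S(1,0) = 24.9757; S(1,1) = 22.3001
  k=2: S(2,0) = 26.4315; S(2,1) = 23.6000; S(2,2) = 21.0718
  k=3: S(3,0) = 27.9722; S(3,1) = 24.9757; S(3,2) = 22.3001; S(3,3) = 19.9112
Terminal payoffs V(N, i) = max(S_T - K, 0):
  V(3,0) = 5.602243; V(3,1) = 2.605667; V(3,2) = 0.000000; V(3,3) = 0.000000
Backward induction: V(k, i) = exp(-r*dt) * [p * V(k+1, i) + (1-p) * V(k+1, i+1)]; then take max(V_cont, immediate exercise) for American.
  V(2,0) = exp(-r*dt) * [p*5.602243 + (1-p)*2.605667] = 4.100001; exercise = 4.061524; V(2,0) = max -> 4.100001
  V(2,1) = exp(-r*dt) * [p*2.605667 + (1-p)*0.000000] = 1.303293; exercise = 1.230000; V(2,1) = max -> 1.303293
  V(2,2) = exp(-r*dt) * [p*0.000000 + (1-p)*0.000000] = 0.000000; exercise = 0.000000; V(2,2) = max -> 0.000000
  V(1,0) = exp(-r*dt) * [p*4.100001 + (1-p)*1.303293] = 2.699898; exercise = 2.605667; V(1,0) = max -> 2.699898
  V(1,1) = exp(-r*dt) * [p*1.303293 + (1-p)*0.000000] = 0.651876; exercise = 0.000000; V(1,1) = max -> 0.651876
  V(0,0) = exp(-r*dt) * [p*2.699898 + (1-p)*0.651876] = 1.675126; exercise = 1.230000; V(0,0) = max -> 1.675126

Answer: Price = V(0,0) = 1.6751


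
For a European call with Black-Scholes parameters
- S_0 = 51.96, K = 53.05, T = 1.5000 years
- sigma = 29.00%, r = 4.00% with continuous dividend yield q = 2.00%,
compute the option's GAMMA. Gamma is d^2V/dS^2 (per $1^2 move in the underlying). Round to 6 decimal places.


d1 = 0.2036013812; d2 = -0.1515746315
phi(d1) = 0.3907586026; exp(-qT) = 0.9704455335; exp(-rT) = 0.9417645336
Gamma = exp(-qT) * phi(d1) / (S * sigma * sqrt(T)) = 0.9704455335 * 0.3907586026 / (51.9600 * 0.2900 * 1.2247448714) = 0.020548

Answer: Gamma = 0.020548


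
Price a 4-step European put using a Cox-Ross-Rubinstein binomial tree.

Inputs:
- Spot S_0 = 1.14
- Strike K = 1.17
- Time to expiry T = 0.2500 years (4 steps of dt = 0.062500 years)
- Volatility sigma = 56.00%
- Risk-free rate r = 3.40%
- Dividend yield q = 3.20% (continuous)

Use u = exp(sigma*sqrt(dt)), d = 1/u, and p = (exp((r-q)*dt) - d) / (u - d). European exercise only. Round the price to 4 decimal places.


Answer: Price = V(0,0) = 0.1400

Derivation:
dt = T/N = 0.062500
u = exp(sigma*sqrt(dt)) = 1.150274; d = 1/u = 0.869358
p = (exp((r-q)*dt) - d) / (u - d) = 0.465502
Discount per step: exp(-r*dt) = 0.997877
Stock lattice S(k, i) with i counting down-moves:
  k=0: S(0,0) = 1.1400
  k=1: S(1,0) = 1.3113; S(1,1) = 0.9911
  k=2: S(2,0) = 1.5084; S(2,1) = 1.1400; S(2,2) = 0.8616
  k=3: S(3,0) = 1.7350; S(3,1) = 1.3113; S(3,2) = 0.9911; S(3,3) = 0.7490
  k=4: S(4,0) = 1.9958; S(4,1) = 1.5084; S(4,2) = 1.1400; S(4,3) = 0.8616; S(4,4) = 0.6512
Terminal payoffs V(N, i) = max(K - S_T, 0):
  V(4,0) = 0.000000; V(4,1) = 0.000000; V(4,2) = 0.030000; V(4,3) = 0.308407; V(4,4) = 0.518822
Backward induction: V(k, i) = exp(-r*dt) * [p * V(k+1, i) + (1-p) * V(k+1, i+1)].
  V(3,0) = exp(-r*dt) * [p*0.000000 + (1-p)*0.000000] = 0.000000
  V(3,1) = exp(-r*dt) * [p*0.000000 + (1-p)*0.030000] = 0.016001
  V(3,2) = exp(-r*dt) * [p*0.030000 + (1-p)*0.308407] = 0.178428
  V(3,3) = exp(-r*dt) * [p*0.308407 + (1-p)*0.518822] = 0.419980
  V(2,0) = exp(-r*dt) * [p*0.000000 + (1-p)*0.016001] = 0.008534
  V(2,1) = exp(-r*dt) * [p*0.016001 + (1-p)*0.178428] = 0.102600
  V(2,2) = exp(-r*dt) * [p*0.178428 + (1-p)*0.419980] = 0.306884
  V(1,0) = exp(-r*dt) * [p*0.008534 + (1-p)*0.102600] = 0.058687
  V(1,1) = exp(-r*dt) * [p*0.102600 + (1-p)*0.306884] = 0.211340
  V(0,0) = exp(-r*dt) * [p*0.058687 + (1-p)*0.211340] = 0.139982


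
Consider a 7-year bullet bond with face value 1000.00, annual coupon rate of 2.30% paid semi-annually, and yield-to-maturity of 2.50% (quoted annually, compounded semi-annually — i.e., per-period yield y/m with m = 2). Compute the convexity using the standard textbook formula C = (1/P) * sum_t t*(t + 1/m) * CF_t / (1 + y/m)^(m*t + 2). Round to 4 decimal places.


Coupon per period c = face * coupon_rate / m = 11.500000
Periods per year m = 2; per-period yield y/m = 0.012500
Number of cashflows N = 14
Cashflows (t years, CF_t, discount factor 1/(1+y/m)^(m*t), PV):
  t = 0.5000: CF_t = 11.500000, DF = 0.987654, PV = 11.358025
  t = 1.0000: CF_t = 11.500000, DF = 0.975461, PV = 11.217802
  t = 1.5000: CF_t = 11.500000, DF = 0.963418, PV = 11.079311
  t = 2.0000: CF_t = 11.500000, DF = 0.951524, PV = 10.942529
  t = 2.5000: CF_t = 11.500000, DF = 0.939777, PV = 10.807436
  t = 3.0000: CF_t = 11.500000, DF = 0.928175, PV = 10.674011
  t = 3.5000: CF_t = 11.500000, DF = 0.916716, PV = 10.542233
  t = 4.0000: CF_t = 11.500000, DF = 0.905398, PV = 10.412082
  t = 4.5000: CF_t = 11.500000, DF = 0.894221, PV = 10.283538
  t = 5.0000: CF_t = 11.500000, DF = 0.883181, PV = 10.156581
  t = 5.5000: CF_t = 11.500000, DF = 0.872277, PV = 10.031191
  t = 6.0000: CF_t = 11.500000, DF = 0.861509, PV = 9.907349
  t = 6.5000: CF_t = 11.500000, DF = 0.850873, PV = 9.785036
  t = 7.0000: CF_t = 1011.500000, DF = 0.840368, PV = 850.032324
Price P = sum_t PV_t = 987.229447
Convexity numerator sum_t t*(t + 1/m) * CF_t / (1+y/m)^(m*t + 2):
  t = 0.5000: term = 5.539655
  t = 1.0000: term = 16.413794
  t = 1.5000: term = 32.422309
  t = 2.0000: term = 53.370055
  t = 2.5000: term = 79.066749
  t = 3.0000: term = 109.326862
  t = 3.5000: term = 143.969531
  t = 4.0000: term = 182.818452
  t = 4.5000: term = 225.701792
  t = 5.0000: term = 272.452095
  t = 5.5000: term = 322.906187
  t = 6.0000: term = 376.905089
  t = 6.5000: term = 434.293929
  t = 7.0000: term = 43531.605054
Convexity = (1/P) * sum = 45786.791552 / 987.229447 = 46.379078

Answer: Convexity = 46.3791


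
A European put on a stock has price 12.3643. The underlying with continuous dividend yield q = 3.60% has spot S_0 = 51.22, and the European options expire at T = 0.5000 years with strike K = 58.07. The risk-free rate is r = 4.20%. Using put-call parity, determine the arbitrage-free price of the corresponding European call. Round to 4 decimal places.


Put-call parity: C - P = S_0 * exp(-qT) - K * exp(-rT).
S_0 * exp(-qT) = 51.2200 * 0.98216103 = 50.30628808
K * exp(-rT) = 58.0700 * 0.97921896 = 56.86324527
C = P + S*exp(-qT) - K*exp(-rT)
C = 12.3643 + 50.30628808 - 56.86324527 = 5.8073

Answer: Call price = 5.8073


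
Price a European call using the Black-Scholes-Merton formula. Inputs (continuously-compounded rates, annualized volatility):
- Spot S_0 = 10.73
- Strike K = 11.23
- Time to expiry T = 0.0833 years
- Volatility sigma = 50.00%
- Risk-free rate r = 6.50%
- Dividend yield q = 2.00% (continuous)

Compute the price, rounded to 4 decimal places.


d1 = (ln(S/K) + (r - q + 0.5*sigma^2) * T) / (sigma * sqrt(T)) = -0.21747970
d2 = d1 - sigma * sqrt(T) = -0.36178840
exp(-rT) = 0.99460013; exp(-qT) = 0.99833539
C = S_0 * exp(-qT) * N(d1) - K * exp(-rT) * N(d2)
N(d1) = 0.41391726; N(d2) = 0.35875508
C = 10.7300 * 0.99833539 * 0.41391726 - 11.2300 * 0.99460013 * 0.35875508 = 0.4269

Answer: Price = 0.4269


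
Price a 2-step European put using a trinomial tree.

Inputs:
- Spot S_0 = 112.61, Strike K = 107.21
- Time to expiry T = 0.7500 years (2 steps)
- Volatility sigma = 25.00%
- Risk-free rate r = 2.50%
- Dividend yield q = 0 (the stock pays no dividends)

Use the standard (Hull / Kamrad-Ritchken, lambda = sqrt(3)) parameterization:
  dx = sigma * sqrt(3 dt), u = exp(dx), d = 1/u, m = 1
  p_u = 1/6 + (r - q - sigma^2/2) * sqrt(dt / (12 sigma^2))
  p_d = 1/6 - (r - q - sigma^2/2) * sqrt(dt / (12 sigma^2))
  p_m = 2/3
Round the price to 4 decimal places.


dt = T/N = 0.375000; dx = sigma*sqrt(3*dt) = 0.265165
u = exp(dx) = 1.303646; d = 1/u = 0.767079
p_u = 0.162247, p_m = 0.666667, p_d = 0.171086
Discount per step: exp(-r*dt) = 0.990669
Stock lattice S(k, j) with j the centered position index:
  k=0: S(0,+0) = 112.6100
  k=1: S(1,-1) = 86.3808; S(1,+0) = 112.6100; S(1,+1) = 146.8036
  k=2: S(2,-2) = 66.2609; S(2,-1) = 86.3808; S(2,+0) = 112.6100; S(2,+1) = 146.8036; S(2,+2) = 191.3799
Terminal payoffs V(N, j) = max(K - S_T, 0):
  V(2,-2) = 40.949070; V(2,-1) = 20.829196; V(2,+0) = 0.000000; V(2,+1) = 0.000000; V(2,+2) = 0.000000
Backward induction: V(k, j) = exp(-r*dt) * [p_u * V(k+1, j+1) + p_m * V(k+1, j) + p_d * V(k+1, j-1)]
  V(1,-1) = exp(-r*dt) * [p_u*0.000000 + p_m*20.829196 + p_d*40.949070] = 20.697000
  V(1,+0) = exp(-r*dt) * [p_u*0.000000 + p_m*0.000000 + p_d*20.829196] = 3.530333
  V(1,+1) = exp(-r*dt) * [p_u*0.000000 + p_m*0.000000 + p_d*0.000000] = 0.000000
  V(0,+0) = exp(-r*dt) * [p_u*0.000000 + p_m*3.530333 + p_d*20.697000] = 5.839521

Answer: Price = V(0,0) = 5.8395
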